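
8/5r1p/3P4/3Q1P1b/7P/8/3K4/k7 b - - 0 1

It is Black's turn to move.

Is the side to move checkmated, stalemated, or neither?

neither

Black to move; black king on a1.
In check: no.
Legal moves for Black: Rf8, Rg7, Re7, Rd7, Rc7, Rb7, Ra7, Rf6, Rxf5, Bg6, Bg4, Bf3, Be2, Bd1, Kb2, Kb1, h6.
Black has 17 legal moves and is not in check → neither.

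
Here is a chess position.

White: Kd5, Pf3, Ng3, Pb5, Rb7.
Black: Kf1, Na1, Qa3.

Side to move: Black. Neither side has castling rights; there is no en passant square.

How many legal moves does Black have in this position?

4

Black to move; king on f1.
In check: yes, from the white knight on g3.
Legal moves: Kg2, Kf2, Kg1, Ke1.
Count: 4.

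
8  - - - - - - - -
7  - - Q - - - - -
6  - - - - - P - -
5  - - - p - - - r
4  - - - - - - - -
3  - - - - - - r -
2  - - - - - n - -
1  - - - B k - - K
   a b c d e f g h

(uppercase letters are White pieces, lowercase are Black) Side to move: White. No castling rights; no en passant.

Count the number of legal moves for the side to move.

0

White to move; king on h1.
In check: yes, from the black knight on f2 and the black rook on h5.
Legal moves: none.
Count: 0.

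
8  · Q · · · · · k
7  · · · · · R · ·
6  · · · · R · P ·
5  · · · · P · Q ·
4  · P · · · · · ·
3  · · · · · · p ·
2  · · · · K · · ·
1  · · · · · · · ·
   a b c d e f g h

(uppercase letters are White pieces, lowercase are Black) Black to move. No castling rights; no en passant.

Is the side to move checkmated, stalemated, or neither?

Black to move; black king on h8.
In check: yes, from the white queen on b8.
King squares — g7: attacked by Rf7; h7: attacked by Pg6; g8: attacked by Qb8.
Legal moves for Black: none.
In check with no legal moves → checkmate.

checkmate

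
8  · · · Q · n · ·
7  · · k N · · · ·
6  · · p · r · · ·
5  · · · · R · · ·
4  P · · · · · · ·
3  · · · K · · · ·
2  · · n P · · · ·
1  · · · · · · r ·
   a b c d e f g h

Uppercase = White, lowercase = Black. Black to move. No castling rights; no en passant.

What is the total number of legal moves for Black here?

3

Black to move; king on c7.
In check: yes, from the white queen on d8.
Legal moves: Kxd8, Kb7, Kd6.
Count: 3.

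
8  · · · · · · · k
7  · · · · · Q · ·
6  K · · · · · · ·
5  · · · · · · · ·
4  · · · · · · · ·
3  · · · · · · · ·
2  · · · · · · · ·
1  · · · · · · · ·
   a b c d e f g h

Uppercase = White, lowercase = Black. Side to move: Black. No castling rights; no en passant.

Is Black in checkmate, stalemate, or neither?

Black to move; black king on h8.
In check: no.
King squares — g7: attacked by Qf7; h7: attacked by Qf7; g8: attacked by Qf7.
Legal moves for Black: none.
Not in check and no legal moves → stalemate.

stalemate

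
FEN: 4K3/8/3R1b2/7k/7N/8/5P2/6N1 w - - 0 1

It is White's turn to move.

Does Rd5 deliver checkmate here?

no

After Rd5: black king on h5; in check: yes, from the white rook on d5.
Black has 5 legal replies: Kh6, Kxh4, Kg4, Bg5, Be5.
In check but a legal move exists → not checkmate.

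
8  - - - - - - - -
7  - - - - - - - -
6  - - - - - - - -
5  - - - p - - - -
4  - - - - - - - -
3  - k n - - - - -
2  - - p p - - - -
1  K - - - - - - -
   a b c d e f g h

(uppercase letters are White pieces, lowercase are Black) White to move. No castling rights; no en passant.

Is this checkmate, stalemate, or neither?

stalemate

White to move; white king on a1.
In check: no.
King squares — b1: attacked by Pc2; a2: attacked by Kb3; b2: attacked by Kb3.
Legal moves for White: none.
Not in check and no legal moves → stalemate.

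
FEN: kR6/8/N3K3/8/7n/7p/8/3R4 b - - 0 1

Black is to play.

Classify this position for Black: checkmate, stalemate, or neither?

neither

Black to move; black king on a8.
In check: yes, from the white rook on b8.
King squares — a7: available; b7: attacked by Rb8; b8: attacked by Na6.
Legal moves for Black: Ka7.
Black is in check but has 1 legal move → neither.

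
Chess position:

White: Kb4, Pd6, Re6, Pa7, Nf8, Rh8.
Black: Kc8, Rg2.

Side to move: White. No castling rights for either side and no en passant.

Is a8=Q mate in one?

After a8=Q: black king on c8; in check: yes, from the white queen on a8.
King squares — b7: attacked by Qa8; c7: attacked by Pd6; d7: attacked by Nf8; b8: attacked by Qa8; d8: attacked by Qa8.
Black has no legal moves → checkmate.

yes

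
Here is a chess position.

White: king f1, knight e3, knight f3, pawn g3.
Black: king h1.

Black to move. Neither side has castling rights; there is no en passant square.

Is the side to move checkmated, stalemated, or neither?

Black to move; black king on h1.
In check: no.
King squares — g1: attacked by Kf1; g2: attacked by Kf1; h2: attacked by Nf3.
Legal moves for Black: none.
Not in check and no legal moves → stalemate.

stalemate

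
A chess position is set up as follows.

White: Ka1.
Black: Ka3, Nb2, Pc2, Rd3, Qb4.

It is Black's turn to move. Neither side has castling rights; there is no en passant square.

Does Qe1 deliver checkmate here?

yes

After Qe1: white king on a1; in check: yes, from the black queen on e1.
King squares — b1: attacked by Qe1; a2: attacked by Ka3; b2: attacked by Ka3.
White has no legal moves → checkmate.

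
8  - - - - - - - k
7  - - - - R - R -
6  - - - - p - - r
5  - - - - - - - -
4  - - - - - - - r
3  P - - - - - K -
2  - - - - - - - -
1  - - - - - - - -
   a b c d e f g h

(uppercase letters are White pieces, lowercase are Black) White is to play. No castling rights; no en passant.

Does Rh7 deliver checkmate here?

After Rh7: black king on h8; in check: yes, from the white rook on h7.
Black has 2 legal replies: Kg8, Rxh7.
In check but a legal move exists → not checkmate.

no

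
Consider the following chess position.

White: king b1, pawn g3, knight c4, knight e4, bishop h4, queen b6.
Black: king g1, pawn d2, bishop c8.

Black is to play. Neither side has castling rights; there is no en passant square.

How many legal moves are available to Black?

Black to move; king on g1.
In check: yes, from the white queen on b6.
Legal moves: Kh2, Kg2, Kh1, Kf1.
Count: 4.

4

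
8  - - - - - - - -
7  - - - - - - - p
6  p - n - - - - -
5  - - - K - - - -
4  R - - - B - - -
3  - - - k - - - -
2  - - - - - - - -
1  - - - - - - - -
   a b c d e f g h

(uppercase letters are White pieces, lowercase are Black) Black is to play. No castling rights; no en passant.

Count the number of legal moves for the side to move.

Black to move; king on d3.
In check: yes, from the white bishop on e4.
Legal moves: Ke3, Kc3, Ke2, Kd2.
Count: 4.

4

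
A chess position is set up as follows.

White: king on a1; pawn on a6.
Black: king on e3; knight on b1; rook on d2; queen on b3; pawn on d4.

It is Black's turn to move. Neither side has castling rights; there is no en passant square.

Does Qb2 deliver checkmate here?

After Qb2: white king on a1; in check: yes, from the black queen on b2.
King squares — b1: attacked by Qb2; a2: attacked by Qb2; b2: attacked by Rd2.
White has no legal moves → checkmate.

yes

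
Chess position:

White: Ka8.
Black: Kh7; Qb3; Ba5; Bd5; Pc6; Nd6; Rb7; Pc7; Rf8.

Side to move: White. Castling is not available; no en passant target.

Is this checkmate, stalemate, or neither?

White to move; white king on a8.
In check: yes, from the black rook on f8.
King squares — a7: attacked by Rb7; b7: attacked by Qb3; b8: attacked by Rb7.
Legal moves for White: none.
In check with no legal moves → checkmate.

checkmate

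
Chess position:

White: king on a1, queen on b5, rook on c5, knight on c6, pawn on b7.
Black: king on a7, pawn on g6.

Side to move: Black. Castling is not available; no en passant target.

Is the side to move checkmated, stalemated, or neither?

checkmate

Black to move; black king on a7.
In check: yes, from the white knight on c6.
King squares — a6: attacked by Qb5; b6: attacked by Qb5; b7: attacked by Qb5; a8: attacked by Pb7; b8: attacked by Nc6.
Legal moves for Black: none.
In check with no legal moves → checkmate.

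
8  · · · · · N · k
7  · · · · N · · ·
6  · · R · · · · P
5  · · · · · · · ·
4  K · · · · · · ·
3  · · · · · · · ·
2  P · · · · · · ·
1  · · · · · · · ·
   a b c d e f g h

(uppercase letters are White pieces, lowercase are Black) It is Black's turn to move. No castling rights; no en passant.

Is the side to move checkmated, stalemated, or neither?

Black to move; black king on h8.
In check: no.
King squares — g7: attacked by Ph6; h7: attacked by Nf8; g8: attacked by Ne7.
Legal moves for Black: none.
Not in check and no legal moves → stalemate.

stalemate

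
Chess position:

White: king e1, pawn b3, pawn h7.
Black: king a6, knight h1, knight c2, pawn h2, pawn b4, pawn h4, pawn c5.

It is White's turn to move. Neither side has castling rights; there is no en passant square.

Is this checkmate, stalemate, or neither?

neither

White to move; white king on e1.
In check: yes, from the black knight on c2.
Legal moves for White: Ke2, Kd2, Kf1, Kd1.
White is in check but has 4 legal moves → neither.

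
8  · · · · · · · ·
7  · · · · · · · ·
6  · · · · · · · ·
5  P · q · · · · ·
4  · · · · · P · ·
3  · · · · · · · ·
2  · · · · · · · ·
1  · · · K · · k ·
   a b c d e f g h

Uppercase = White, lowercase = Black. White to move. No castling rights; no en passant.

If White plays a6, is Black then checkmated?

no

After a6: black king on g1; in check: no.
Black is not in check, so this cannot be checkmate.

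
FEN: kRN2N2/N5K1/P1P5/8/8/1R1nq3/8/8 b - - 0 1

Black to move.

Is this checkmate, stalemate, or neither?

Black to move; black king on a8.
In check: yes, from the white rook on b8.
King squares — a7: attacked by Nc8; b7: attacked by Rb3; b8: attacked by Rb3.
Legal moves for Black: none.
In check with no legal moves → checkmate.

checkmate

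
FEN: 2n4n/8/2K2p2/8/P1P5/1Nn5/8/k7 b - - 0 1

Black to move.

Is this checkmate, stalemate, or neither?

Black to move; black king on a1.
In check: yes, from the white knight on b3.
King squares — b1: available; a2: available; b2: available.
Legal moves for Black: Kb2, Ka2, Kb1.
Black is in check but has 3 legal moves → neither.

neither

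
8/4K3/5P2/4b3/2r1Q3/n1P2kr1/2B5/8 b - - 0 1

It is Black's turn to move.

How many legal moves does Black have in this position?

Black to move; king on f3.
In check: yes, from the white queen on e4.
Legal moves: Kf2, Rxe4.
Count: 2.

2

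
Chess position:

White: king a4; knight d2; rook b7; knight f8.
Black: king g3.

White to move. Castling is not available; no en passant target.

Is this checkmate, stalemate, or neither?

neither

White to move; white king on a4.
In check: no.
Legal moves for White include: Nh7, Nd7, Ng6, Ne6, Rb8, Rh7, Rg7+, Rf7, Re7, Rd7, Rc7, Ra7, Rb6, Rb5, Rb4, Rb3+, Rb2, Rb1, ... (list truncated; more exist).
White has legal moves and is not in check → neither.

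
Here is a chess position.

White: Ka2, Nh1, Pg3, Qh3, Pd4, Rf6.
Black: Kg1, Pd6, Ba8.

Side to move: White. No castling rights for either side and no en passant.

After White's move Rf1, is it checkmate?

After Rf1: black king on g1; in check: yes, from the white rook on f1.
King squares — f1: attacked by Qh3; h1: attacked by Rf1; f2: attacked by Rf1; g2: attacked by Qh3; h2: attacked by Qh3.
Black has no legal moves → checkmate.

yes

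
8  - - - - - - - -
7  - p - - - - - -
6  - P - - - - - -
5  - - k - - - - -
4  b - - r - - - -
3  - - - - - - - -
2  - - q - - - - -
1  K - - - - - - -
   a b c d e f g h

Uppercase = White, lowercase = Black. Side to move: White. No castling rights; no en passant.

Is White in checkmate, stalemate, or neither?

White to move; white king on a1.
In check: no.
King squares — b1: attacked by Qc2; a2: attacked by Qc2; b2: attacked by Qc2.
Legal moves for White: none.
Not in check and no legal moves → stalemate.

stalemate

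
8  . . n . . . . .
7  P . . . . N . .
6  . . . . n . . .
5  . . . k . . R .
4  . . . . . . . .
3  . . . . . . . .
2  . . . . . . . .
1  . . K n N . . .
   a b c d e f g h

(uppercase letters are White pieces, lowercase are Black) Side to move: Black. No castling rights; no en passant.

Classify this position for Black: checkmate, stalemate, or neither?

neither

Black to move; black king on d5.
In check: yes, from the white rook on g5.
Legal moves for Black: Kc6, Ke4, Kd4, Kc4, Nxg5.
Black is in check but has 5 legal moves → neither.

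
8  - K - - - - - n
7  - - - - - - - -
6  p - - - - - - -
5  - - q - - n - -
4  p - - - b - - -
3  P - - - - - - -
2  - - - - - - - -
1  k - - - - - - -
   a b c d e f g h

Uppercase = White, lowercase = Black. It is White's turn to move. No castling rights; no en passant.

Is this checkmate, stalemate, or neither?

stalemate

White to move; white king on b8.
In check: no.
King squares — a7: attacked by Qc5; b7: attacked by Be4; c7: attacked by Qc5; a8: attacked by Be4; c8: attacked by Qc5.
Legal moves for White: none.
Not in check and no legal moves → stalemate.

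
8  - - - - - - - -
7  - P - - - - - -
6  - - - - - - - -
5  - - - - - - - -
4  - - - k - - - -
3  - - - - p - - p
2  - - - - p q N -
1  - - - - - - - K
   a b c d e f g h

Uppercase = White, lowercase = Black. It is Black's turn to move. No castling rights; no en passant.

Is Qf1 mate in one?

After Qf1: white king on h1; in check: yes, from the black queen on f1.
White has 1 legal reply: Kh2.
In check but a legal move exists → not checkmate.

no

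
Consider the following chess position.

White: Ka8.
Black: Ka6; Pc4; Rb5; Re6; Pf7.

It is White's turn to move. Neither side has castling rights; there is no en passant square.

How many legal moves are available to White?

White to move; king on a8.
In check: no.
Legal moves: none.
Count: 0.

0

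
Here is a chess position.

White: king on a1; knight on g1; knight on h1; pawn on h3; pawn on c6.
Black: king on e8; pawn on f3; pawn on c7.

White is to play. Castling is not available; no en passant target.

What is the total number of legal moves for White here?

8

White to move; king on a1.
In check: no.
Legal moves: Ng3, Nf2, Nxf3, Ne2, Kb2, Ka2, Kb1, h4.
Count: 8.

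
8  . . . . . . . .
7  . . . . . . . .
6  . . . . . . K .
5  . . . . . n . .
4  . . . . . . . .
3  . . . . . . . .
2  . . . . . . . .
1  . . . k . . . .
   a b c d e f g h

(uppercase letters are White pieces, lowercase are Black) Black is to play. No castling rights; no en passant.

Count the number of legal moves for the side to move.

13

Black to move; king on d1.
In check: no.
Legal moves: Ng7, Ne7+, Nh6, Nd6, Nh4+, Nd4, Ng3, Ne3, Ke2, Kd2, Kc2, Ke1, Kc1.
Count: 13.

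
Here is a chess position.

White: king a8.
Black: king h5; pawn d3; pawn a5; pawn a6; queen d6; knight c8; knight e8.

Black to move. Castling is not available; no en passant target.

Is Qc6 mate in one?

no

After Qc6: white king on a8; in check: yes, from the black queen on c6.
White has 1 legal reply: Kb8.
In check but a legal move exists → not checkmate.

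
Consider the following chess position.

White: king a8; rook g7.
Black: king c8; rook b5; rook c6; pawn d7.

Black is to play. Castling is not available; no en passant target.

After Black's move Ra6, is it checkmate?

yes

After Ra6: white king on a8; in check: yes, from the black rook on a6.
King squares — a7: attacked by Ra6; b7: attacked by Rb5; b8: attacked by Rb5.
White has no legal moves → checkmate.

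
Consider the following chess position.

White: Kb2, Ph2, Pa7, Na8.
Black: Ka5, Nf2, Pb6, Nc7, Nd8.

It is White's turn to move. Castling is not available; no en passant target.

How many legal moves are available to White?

12

White to move; king on b2.
In check: no.
Legal moves: Nxc7, Nxb6, Kc3, Kb3, Ka3, Kc2, Ka2, Kc1, Kb1, Ka1, h3, h4.
Count: 12.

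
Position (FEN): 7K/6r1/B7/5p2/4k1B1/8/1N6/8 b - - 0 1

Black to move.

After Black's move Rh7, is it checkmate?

After Rh7: white king on h8; in check: yes, from the black rook on h7.
White has 2 legal replies: Kg8, Kxh7.
In check but a legal move exists → not checkmate.

no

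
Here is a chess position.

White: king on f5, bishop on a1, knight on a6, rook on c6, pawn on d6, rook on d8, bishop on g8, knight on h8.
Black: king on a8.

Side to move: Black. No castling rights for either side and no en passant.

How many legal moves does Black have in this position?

Black to move; king on a8.
In check: yes, from the white rook on d8.
Legal moves: Kb7, Ka7.
Count: 2.

2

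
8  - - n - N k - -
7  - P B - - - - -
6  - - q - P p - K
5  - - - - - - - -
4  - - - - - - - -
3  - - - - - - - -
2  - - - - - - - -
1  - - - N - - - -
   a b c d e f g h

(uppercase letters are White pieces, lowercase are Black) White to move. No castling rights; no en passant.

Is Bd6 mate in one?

After Bd6: black king on f8; in check: yes, from the white bishop on d6.
Black has 5 legal replies: Kg8, Kxe8, Ne7, Nxd6, Qxd6.
In check but a legal move exists → not checkmate.

no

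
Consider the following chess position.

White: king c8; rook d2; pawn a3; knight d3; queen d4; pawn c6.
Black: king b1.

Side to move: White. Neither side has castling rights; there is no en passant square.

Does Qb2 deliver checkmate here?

After Qb2: black king on b1; in check: yes, from the white queen on b2.
King squares — a1: attacked by Qb2; c1: attacked by Qb2; a2: attacked by Qb2; b2: attacked by Rd2; c2: attacked by Qb2.
Black has no legal moves → checkmate.

yes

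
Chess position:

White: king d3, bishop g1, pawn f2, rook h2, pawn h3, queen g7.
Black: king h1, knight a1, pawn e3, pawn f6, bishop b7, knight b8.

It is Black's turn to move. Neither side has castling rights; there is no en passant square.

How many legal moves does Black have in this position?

0

Black to move; king on h1.
In check: yes, from the white rook on h2.
Legal moves: none.
Count: 0.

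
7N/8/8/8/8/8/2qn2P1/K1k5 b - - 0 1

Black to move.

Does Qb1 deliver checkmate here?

After Qb1: white king on a1; in check: yes, from the black queen on b1.
King squares — b1: attacked by Kc1; a2: attacked by Qb1; b2: attacked by Qb1.
White has no legal moves → checkmate.

yes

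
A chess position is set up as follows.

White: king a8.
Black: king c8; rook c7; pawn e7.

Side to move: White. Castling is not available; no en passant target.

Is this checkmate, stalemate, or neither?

stalemate

White to move; white king on a8.
In check: no.
King squares — a7: attacked by Rc7; b7: attacked by Rc7; b8: attacked by Kc8.
Legal moves for White: none.
Not in check and no legal moves → stalemate.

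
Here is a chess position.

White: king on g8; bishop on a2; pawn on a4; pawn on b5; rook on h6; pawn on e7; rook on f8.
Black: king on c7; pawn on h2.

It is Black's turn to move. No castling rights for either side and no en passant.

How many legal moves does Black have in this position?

Black to move; king on c7.
In check: no.
Legal moves: Kd7, Kb7, h1=Q, h1=R, h1=B, h1=N.
Count: 6.

6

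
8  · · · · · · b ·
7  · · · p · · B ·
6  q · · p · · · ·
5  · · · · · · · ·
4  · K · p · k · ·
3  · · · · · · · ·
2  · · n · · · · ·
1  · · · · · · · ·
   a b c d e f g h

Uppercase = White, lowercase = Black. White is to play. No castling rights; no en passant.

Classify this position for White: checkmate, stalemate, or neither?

White to move; white king on b4.
In check: yes, from the black knight on c2.
King squares — a3: attacked by Nc2; b3: attacked by Bg8; c3: attacked by Pd4; a4: attacked by Qa6; c4: attacked by Qa6; a5: attacked by Qa6; b5: attacked by Qa6; c5: attacked by Pd6.
Legal moves for White: none.
In check with no legal moves → checkmate.

checkmate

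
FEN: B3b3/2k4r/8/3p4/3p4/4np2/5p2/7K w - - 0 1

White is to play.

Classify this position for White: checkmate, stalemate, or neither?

checkmate

White to move; white king on h1.
In check: yes, from the black rook on h7.
King squares — g1: attacked by Pf2; g2: attacked by Ne3; h2: attacked by Rh7.
Legal moves for White: none.
In check with no legal moves → checkmate.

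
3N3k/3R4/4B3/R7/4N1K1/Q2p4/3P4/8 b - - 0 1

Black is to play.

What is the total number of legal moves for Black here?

Black to move; king on h8.
In check: no.
Legal moves: none.
Count: 0.

0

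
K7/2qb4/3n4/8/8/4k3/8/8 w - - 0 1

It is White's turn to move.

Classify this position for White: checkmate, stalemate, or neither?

White to move; white king on a8.
In check: no.
King squares — a7: attacked by Qc7; b7: attacked by Nd6; b8: attacked by Qc7.
Legal moves for White: none.
Not in check and no legal moves → stalemate.

stalemate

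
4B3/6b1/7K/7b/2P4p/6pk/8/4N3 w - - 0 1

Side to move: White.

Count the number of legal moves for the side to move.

White to move; king on h6.
In check: yes, from the black bishop on g7.
Legal moves: Kh7, Kxg7, Kxh5, Kg5.
Count: 4.

4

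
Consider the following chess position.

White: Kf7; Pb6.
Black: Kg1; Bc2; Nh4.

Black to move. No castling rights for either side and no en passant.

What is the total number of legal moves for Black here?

Black to move; king on g1.
In check: no.
Legal moves: Ng6, Nf5, Nf3, Ng2, Bh7, Bg6+, Bf5, Be4, Ba4, Bd3, Bb3+, Bd1, Bb1, Kh2, Kg2, Kf2, Kh1, Kf1.
Count: 18.

18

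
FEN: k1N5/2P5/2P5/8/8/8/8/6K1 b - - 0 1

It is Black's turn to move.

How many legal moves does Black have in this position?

0

Black to move; king on a8.
In check: no.
Legal moves: none.
Count: 0.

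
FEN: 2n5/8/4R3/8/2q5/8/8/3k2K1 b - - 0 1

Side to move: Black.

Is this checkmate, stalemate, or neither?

neither

Black to move; black king on d1.
In check: no.
Legal moves for Black include: Ne7, Na7, Nd6, Nb6, Qc7, Qxe6, Qc6, Qa6, Qd5, Qc5+, Qb5, Qh4, Qg4+, Qf4, Qe4, Qd4+, Qb4, Qa4, ... (list truncated; more exist).
Black has legal moves and is not in check → neither.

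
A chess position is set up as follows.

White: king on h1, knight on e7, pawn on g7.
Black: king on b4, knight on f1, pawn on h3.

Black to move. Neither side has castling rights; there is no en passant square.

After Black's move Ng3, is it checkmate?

After Ng3: white king on h1; in check: yes, from the black knight on g3.
White has 2 legal replies: Kh2, Kg1.
In check but a legal move exists → not checkmate.

no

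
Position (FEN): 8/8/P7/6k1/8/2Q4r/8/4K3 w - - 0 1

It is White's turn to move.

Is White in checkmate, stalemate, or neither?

neither

White to move; white king on e1.
In check: no.
Legal moves for White include: Qh8, Qc8, Qg7+, Qc7, Qf6+, Qc6, Qe5+, Qc5+, Qa5+, Qd4, Qc4, Qb4, Qxh3, Qg3+, Qf3, Qe3+, Qd3, Qb3, ... (list truncated; more exist).
White has legal moves and is not in check → neither.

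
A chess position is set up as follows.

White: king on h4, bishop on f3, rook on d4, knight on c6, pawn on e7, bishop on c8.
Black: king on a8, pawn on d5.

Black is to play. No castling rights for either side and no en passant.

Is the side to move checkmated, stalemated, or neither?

Black to move; black king on a8.
In check: no.
King squares — a7: attacked by Nc6; b7: attacked by Bc8; b8: attacked by Nc6.
Legal moves for Black: none.
Not in check and no legal moves → stalemate.

stalemate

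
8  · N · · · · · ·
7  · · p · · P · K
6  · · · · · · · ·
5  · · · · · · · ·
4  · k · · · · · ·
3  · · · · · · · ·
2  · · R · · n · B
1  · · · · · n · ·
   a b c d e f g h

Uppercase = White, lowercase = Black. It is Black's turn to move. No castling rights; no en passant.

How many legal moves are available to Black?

17

Black to move; king on b4.
In check: no.
Legal moves: Kb5, Ka5, Ka4, Kb3, Ka3, Ng4, Ne4, Nh3, Nd3, Nh1, Nd1, Ng3, Ne3, Nxh2, Nd2, c6, c5.
Count: 17.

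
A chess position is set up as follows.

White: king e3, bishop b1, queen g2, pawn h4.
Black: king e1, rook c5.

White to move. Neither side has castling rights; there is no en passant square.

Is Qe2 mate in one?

yes

After Qe2: black king on e1; in check: yes, from the white queen on e2.
King squares — d1: attacked by Qe2; f1: attacked by Qe2; d2: attacked by Qe2; e2: attacked by Ke3; f2: attacked by Qe2.
Black has no legal moves → checkmate.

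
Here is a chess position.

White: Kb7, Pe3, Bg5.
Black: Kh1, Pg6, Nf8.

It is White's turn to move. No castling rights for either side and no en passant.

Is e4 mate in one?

no

After e4: black king on h1; in check: no.
Black is not in check, so this cannot be checkmate.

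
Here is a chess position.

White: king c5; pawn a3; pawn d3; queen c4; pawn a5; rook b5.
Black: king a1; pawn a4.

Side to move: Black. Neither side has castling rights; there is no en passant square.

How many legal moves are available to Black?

Black to move; king on a1.
In check: no.
Legal moves: none.
Count: 0.

0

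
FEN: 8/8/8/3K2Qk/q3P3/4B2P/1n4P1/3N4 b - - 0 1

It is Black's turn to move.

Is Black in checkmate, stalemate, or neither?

checkmate

Black to move; black king on h5.
In check: yes, from the white queen on g5.
King squares — g4: attacked by Ph3; h4: attacked by Qg5; g5: attacked by Be3; g6: attacked by Qg5; h6: attacked by Qg5.
Legal moves for Black: none.
In check with no legal moves → checkmate.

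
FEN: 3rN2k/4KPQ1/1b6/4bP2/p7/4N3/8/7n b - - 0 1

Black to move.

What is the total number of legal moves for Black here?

1

Black to move; king on h8.
In check: yes, from the white queen on g7.
Legal moves: Bxg7.
Count: 1.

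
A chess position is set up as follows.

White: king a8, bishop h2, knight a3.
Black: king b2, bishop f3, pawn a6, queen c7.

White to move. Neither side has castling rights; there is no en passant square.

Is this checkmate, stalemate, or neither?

checkmate

White to move; white king on a8.
In check: yes, from the black bishop on f3.
King squares — a7: attacked by Qc7; b7: attacked by Bf3; b8: attacked by Qc7.
Legal moves for White: none.
In check with no legal moves → checkmate.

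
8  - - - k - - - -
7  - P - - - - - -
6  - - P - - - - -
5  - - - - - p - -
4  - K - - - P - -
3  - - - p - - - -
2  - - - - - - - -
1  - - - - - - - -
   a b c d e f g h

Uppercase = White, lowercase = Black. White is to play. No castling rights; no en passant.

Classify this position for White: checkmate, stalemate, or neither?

White to move; white king on b4.
In check: no.
Legal moves for White: Kc5, Kb5, Ka5, Kc4, Ka4, Kc3, Kb3, Ka3, b8=Q+, b8=R+, b8=B, b8=N, c7+.
White has 13 legal moves and is not in check → neither.

neither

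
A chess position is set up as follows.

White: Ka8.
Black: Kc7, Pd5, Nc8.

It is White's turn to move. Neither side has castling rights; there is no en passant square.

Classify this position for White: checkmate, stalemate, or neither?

stalemate

White to move; white king on a8.
In check: no.
King squares — a7: attacked by Nc8; b7: attacked by Kc7; b8: attacked by Kc7.
Legal moves for White: none.
Not in check and no legal moves → stalemate.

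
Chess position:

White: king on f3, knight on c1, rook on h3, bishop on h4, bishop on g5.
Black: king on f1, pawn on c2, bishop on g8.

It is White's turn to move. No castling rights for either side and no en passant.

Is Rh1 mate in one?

After Rh1: black king on f1; in check: yes, from the white rook on h1.
King squares — e1: attacked by Rh1; g1: attacked by Rh1; e2: attacked by Nc1; f2: attacked by Kf3; g2: attacked by Kf3.
Black has no legal moves → checkmate.

yes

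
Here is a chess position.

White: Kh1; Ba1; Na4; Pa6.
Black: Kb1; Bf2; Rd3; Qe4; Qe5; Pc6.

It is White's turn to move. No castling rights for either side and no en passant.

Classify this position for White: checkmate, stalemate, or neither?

checkmate

White to move; white king on h1.
In check: yes, from the black queen on e4.
King squares — g1: attacked by Bf2; g2: attacked by Qe4; h2: attacked by Qe5.
Legal moves for White: none.
In check with no legal moves → checkmate.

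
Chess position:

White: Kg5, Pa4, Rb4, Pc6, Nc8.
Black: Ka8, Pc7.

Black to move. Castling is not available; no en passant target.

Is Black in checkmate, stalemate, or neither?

Black to move; black king on a8.
In check: no.
King squares — a7: attacked by Nc8; b7: attacked by Rb4; b8: attacked by Rb4.
Legal moves for Black: none.
Not in check and no legal moves → stalemate.

stalemate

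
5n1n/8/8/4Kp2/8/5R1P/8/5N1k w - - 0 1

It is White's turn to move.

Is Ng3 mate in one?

no

After Ng3: black king on h1; in check: yes, from the white knight on g3.
Black has 3 legal replies: Kh2, Kg2, Kg1.
In check but a legal move exists → not checkmate.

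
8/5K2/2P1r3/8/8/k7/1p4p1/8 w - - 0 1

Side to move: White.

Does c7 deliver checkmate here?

After c7: black king on a3; in check: no.
Black is not in check, so this cannot be checkmate.

no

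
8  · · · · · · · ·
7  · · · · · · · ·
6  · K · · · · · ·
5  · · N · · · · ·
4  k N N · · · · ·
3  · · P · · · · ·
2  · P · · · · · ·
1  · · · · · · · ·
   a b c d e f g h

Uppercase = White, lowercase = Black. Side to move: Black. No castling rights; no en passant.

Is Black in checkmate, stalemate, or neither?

checkmate

Black to move; black king on a4.
In check: yes, from the white knight on c5.
King squares — a3: attacked by Pb2; b3: attacked by Nc5; b4: attacked by Pc3; a5: attacked by Nc4; b5: attacked by Kb6.
Legal moves for Black: none.
In check with no legal moves → checkmate.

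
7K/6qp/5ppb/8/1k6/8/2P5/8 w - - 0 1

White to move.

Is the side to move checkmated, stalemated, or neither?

White to move; white king on h8.
In check: yes, from the black queen on g7.
King squares — g7: attacked by Bh6; h7: attacked by Qg7; g8: attacked by Qg7.
Legal moves for White: none.
In check with no legal moves → checkmate.

checkmate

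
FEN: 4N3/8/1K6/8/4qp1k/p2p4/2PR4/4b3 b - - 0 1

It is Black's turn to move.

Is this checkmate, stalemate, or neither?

neither

Black to move; black king on h4.
In check: no.
Legal moves for Black include: Kh5, Kg5, Kg4, Kh3, Kg3, Qxe8, Qa8, Qh7, Qe7, Qb7+, Qg6+, Qe6+, Qc6+, Qf5, Qe5, Qd5, Qd4+, Qc4, ... (list truncated; more exist).
Black has legal moves and is not in check → neither.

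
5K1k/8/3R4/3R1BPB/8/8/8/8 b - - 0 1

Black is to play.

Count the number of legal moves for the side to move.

0

Black to move; king on h8.
In check: no.
Legal moves: none.
Count: 0.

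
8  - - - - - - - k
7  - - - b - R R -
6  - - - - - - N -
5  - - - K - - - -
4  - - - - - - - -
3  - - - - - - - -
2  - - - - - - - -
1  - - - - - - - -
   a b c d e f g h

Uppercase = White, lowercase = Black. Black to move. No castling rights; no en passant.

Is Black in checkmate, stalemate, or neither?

checkmate

Black to move; black king on h8.
In check: yes, from the white knight on g6.
King squares — g7: attacked by Rf7; h7: attacked by Rg7; g8: attacked by Rg7.
Legal moves for Black: none.
In check with no legal moves → checkmate.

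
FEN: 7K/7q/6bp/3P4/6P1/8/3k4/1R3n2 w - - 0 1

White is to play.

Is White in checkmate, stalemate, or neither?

checkmate

White to move; white king on h8.
In check: yes, from the black queen on h7.
King squares — g7: attacked by Qh7; h7: attacked by Bg6; g8: attacked by Qh7.
Legal moves for White: none.
In check with no legal moves → checkmate.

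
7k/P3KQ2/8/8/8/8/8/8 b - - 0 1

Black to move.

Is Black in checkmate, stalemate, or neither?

stalemate

Black to move; black king on h8.
In check: no.
King squares — g7: attacked by Qf7; h7: attacked by Qf7; g8: attacked by Qf7.
Legal moves for Black: none.
Not in check and no legal moves → stalemate.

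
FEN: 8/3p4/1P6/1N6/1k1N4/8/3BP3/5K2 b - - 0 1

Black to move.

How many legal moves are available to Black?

Black to move; king on b4.
In check: yes, from the white bishop on d2.
Legal moves: Kc5, Kc4, Ka4.
Count: 3.

3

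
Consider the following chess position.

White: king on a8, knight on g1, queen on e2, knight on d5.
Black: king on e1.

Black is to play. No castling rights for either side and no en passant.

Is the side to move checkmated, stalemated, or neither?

Black to move; black king on e1.
In check: yes, from the white queen on e2.
King squares — d1: attacked by Qe2; f1: attacked by Qe2; d2: attacked by Qe2; e2: attacked by Ng1; f2: attacked by Qe2.
Legal moves for Black: none.
In check with no legal moves → checkmate.

checkmate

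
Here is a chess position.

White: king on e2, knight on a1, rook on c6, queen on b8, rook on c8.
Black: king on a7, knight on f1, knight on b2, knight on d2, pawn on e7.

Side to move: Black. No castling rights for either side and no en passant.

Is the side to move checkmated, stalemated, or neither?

checkmate

Black to move; black king on a7.
In check: yes, from the white queen on b8.
King squares — a6: attacked by Rc6; b6: attacked by Rc6; b7: attacked by Qb8; a8: attacked by Qb8; b8: attacked by Rc8.
Legal moves for Black: none.
In check with no legal moves → checkmate.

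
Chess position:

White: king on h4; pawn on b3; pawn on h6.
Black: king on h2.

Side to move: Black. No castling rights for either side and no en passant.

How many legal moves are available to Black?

3

Black to move; king on h2.
In check: no.
Legal moves: Kg2, Kh1, Kg1.
Count: 3.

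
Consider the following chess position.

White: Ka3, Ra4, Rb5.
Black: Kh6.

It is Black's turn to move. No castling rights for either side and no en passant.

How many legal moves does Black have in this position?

3

Black to move; king on h6.
In check: no.
Legal moves: Kh7, Kg7, Kg6.
Count: 3.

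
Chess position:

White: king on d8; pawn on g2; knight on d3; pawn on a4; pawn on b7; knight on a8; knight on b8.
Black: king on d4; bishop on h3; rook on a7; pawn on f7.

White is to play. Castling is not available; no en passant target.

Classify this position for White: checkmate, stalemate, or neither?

White to move; white king on d8.
In check: no.
Legal moves for White include: Ke8, Ke7, Kc7, Nd7, Nc6+, Na6, Nc7, Nb6, Ne5, Nc5, Nf4, Nb4, Nf2, Nb2, Ne1, Nc1, gxh3, a5, ... (list truncated; more exist).
White has legal moves and is not in check → neither.

neither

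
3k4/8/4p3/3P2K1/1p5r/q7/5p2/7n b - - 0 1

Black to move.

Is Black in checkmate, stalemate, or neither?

neither

Black to move; black king on d8.
In check: no.
Legal moves for Black include: Ke8, Kc8, Ke7, Kd7, Kc7, Rh8, Rh7, Rh6, Rh5+, Rg4+, Rf4, Re4, Rd4, Rc4, Rh3, Rh2, Qa8, Qa7, ... (list truncated; more exist).
Black has legal moves and is not in check → neither.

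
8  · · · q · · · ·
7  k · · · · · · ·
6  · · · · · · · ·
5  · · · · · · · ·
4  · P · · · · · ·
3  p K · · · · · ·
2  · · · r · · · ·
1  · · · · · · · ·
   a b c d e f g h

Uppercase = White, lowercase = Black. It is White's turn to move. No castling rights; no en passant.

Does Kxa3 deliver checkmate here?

After Kxa3: black king on a7; in check: no.
Black is not in check, so this cannot be checkmate.

no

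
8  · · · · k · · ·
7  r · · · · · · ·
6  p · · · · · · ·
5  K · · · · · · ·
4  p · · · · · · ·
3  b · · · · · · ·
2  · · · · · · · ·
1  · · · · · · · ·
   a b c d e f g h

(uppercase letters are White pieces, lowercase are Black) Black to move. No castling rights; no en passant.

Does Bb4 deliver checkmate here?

After Bb4: white king on a5; in check: yes, from the black bishop on b4.
White has 3 legal replies: Kb6, Kxb4, Kxa4.
In check but a legal move exists → not checkmate.

no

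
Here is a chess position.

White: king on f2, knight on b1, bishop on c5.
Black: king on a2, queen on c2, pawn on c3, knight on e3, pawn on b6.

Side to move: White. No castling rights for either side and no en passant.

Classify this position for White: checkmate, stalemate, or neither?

neither

White to move; white king on f2.
In check: yes, from the black queen on c2.
King squares — e1: available; f1: attacked by Ne3; g1: available; e2: attacked by Qc2; g2: attacked by Qc2; e3: available; f3: available; g3: available.
Legal moves for White: Kg3, Kf3, Kxe3, Kg1, Ke1, Nd2.
White is in check but has 6 legal moves → neither.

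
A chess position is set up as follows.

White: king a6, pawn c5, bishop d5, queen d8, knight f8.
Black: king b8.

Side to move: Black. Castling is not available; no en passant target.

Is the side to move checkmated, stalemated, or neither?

checkmate

Black to move; black king on b8.
In check: yes, from the white queen on d8.
King squares — a7: attacked by Ka6; b7: attacked by Bd5; c7: attacked by Qd8; a8: attacked by Bd5; c8: attacked by Qd8.
Legal moves for Black: none.
In check with no legal moves → checkmate.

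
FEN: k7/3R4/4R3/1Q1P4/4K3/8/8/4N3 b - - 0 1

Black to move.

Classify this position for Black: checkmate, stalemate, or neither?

Black to move; black king on a8.
In check: no.
King squares — a7: attacked by Rd7; b7: attacked by Qb5; b8: attacked by Qb5.
Legal moves for Black: none.
Not in check and no legal moves → stalemate.

stalemate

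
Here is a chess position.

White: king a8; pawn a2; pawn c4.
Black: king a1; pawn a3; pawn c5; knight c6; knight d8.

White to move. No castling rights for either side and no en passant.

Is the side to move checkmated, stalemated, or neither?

stalemate

White to move; white king on a8.
In check: no.
King squares — a7: attacked by Nc6; b7: attacked by Nd8; b8: attacked by Nc6.
Legal moves for White: none.
Not in check and no legal moves → stalemate.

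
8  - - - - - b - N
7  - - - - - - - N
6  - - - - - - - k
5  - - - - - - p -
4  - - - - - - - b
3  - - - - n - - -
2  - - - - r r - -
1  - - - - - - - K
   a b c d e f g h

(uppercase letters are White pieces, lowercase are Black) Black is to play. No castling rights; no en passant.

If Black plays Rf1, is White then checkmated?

yes

After Rf1: white king on h1; in check: yes, from the black rook on f1.
King squares — g1: attacked by Rf1; g2: attacked by Re2; h2: attacked by Re2.
White has no legal moves → checkmate.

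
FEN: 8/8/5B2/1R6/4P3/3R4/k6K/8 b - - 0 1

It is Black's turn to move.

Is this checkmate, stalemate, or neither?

Black to move; black king on a2.
In check: no.
King squares — a1: attacked by Bf6; b1: attacked by Rb5; b2: attacked by Rb5; a3: attacked by Rd3; b3: attacked by Rd3.
Legal moves for Black: none.
Not in check and no legal moves → stalemate.

stalemate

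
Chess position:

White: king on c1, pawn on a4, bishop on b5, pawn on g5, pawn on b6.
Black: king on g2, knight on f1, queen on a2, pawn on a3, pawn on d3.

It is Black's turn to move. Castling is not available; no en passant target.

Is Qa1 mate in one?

yes

After Qa1: white king on c1; in check: yes, from the black queen on a1.
King squares — b1: attacked by Qa1; d1: attacked by Qa1; b2: attacked by Qa1; c2: attacked by Pd3; d2: attacked by Nf1.
White has no legal moves → checkmate.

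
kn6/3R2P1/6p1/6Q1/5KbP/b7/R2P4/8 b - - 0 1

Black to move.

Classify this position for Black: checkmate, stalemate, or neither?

neither

Black to move; black king on a8.
In check: no.
Legal moves for Black: Nxd7, Nc6, Na6, Bxd7, Be6, Bh5, Bf5, Bh3, Bf3, Be2, Bd1.
Black has 11 legal moves and is not in check → neither.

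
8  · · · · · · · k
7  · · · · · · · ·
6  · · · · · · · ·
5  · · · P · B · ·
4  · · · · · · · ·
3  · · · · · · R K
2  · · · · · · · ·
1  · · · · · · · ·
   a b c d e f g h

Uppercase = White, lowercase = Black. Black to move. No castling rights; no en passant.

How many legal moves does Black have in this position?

Black to move; king on h8.
In check: no.
Legal moves: none.
Count: 0.

0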